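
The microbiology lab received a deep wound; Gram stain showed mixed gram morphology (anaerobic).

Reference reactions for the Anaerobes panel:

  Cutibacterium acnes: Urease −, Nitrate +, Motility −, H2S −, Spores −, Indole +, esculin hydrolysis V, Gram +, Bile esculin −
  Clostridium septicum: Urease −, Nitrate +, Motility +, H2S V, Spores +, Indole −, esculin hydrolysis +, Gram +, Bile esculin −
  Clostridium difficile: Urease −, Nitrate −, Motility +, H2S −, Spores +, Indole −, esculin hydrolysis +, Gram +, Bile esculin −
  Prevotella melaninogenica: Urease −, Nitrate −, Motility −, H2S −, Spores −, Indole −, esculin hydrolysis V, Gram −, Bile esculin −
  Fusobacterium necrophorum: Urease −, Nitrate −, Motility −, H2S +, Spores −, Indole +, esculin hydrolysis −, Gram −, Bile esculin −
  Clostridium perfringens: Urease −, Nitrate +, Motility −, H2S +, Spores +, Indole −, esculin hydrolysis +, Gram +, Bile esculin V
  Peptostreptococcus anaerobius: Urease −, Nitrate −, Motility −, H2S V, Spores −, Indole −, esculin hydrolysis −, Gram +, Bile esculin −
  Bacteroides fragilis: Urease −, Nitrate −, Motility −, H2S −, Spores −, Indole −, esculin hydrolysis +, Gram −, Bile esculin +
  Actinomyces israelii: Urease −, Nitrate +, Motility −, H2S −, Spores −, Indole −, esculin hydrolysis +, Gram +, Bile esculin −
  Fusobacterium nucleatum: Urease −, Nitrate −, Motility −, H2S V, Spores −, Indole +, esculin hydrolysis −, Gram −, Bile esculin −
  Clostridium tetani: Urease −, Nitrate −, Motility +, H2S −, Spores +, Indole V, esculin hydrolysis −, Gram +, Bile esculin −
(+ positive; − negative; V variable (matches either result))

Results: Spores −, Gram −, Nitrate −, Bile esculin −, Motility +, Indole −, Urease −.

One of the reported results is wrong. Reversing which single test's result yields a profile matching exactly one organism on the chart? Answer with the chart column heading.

As reported, no row in the chart matches all 7 reactions.
Reversing Bile esculin → still no organism matches.
Reversing Urease → still no organism matches.
Reversing Nitrate → still no organism matches.
Reversing Motility (to −) → unique match: Prevotella melaninogenica.
Reversing Spores → still no organism matches.
Reversing Indole → still no organism matches.
Reversing Gram → still no organism matches.

Motility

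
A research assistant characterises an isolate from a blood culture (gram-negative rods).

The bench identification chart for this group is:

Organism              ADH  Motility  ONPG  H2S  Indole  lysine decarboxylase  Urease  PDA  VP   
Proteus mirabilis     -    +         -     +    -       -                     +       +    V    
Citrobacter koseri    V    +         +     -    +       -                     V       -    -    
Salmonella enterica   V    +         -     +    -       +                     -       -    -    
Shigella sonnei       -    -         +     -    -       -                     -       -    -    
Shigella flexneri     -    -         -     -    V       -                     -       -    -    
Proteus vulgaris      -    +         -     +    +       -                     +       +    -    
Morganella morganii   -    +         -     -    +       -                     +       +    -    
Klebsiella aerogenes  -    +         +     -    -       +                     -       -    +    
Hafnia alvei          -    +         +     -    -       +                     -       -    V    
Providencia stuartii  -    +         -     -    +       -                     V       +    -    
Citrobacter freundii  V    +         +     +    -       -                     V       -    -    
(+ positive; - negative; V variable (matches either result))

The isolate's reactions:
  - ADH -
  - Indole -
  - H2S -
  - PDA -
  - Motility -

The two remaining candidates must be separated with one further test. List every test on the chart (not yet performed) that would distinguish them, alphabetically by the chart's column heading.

ONPG

H2S -: excludes Proteus mirabilis, Salmonella enterica, Proteus vulgaris, Citrobacter freundii — 7 left.
PDA -: excludes Morganella morganii, Providencia stuartii — 5 left.
ADH -: all 5 remaining candidates are consistent.
Indole -: excludes Citrobacter koseri — 4 left.
Motility -: excludes Klebsiella aerogenes, Hafnia alvei — 2 left.
Two candidates remain: Shigella flexneri and Shigella sonnei.
  ONPG: Shigella flexneri -, Shigella sonnei + — discriminates.
  lysine decarboxylase: - vs - — same for both, does not separate.
  Urease: - vs - — same for both, does not separate.
  VP: - vs - — same for both, does not separate.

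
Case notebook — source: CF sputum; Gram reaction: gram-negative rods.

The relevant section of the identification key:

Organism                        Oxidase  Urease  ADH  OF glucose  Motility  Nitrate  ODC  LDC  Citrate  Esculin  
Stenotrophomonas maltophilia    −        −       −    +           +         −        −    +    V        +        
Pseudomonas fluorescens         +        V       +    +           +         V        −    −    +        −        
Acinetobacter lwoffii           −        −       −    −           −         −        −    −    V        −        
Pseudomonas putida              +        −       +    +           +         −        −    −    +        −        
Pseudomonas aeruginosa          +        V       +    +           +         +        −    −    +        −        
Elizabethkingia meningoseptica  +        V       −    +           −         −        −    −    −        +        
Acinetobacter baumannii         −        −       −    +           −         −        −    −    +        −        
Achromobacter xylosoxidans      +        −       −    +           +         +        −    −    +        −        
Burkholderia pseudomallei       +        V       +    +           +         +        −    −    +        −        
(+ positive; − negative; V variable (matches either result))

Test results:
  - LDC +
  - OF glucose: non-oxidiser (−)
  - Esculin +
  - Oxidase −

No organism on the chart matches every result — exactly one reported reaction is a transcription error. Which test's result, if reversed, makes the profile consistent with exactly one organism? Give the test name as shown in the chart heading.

As reported, no row in the chart matches all 4 reactions.
Reversing OF glucose (to +) → unique match: Stenotrophomonas maltophilia.
Reversing LDC → still no organism matches.
Reversing Oxidase → still no organism matches.
Reversing Esculin → still no organism matches.

OF glucose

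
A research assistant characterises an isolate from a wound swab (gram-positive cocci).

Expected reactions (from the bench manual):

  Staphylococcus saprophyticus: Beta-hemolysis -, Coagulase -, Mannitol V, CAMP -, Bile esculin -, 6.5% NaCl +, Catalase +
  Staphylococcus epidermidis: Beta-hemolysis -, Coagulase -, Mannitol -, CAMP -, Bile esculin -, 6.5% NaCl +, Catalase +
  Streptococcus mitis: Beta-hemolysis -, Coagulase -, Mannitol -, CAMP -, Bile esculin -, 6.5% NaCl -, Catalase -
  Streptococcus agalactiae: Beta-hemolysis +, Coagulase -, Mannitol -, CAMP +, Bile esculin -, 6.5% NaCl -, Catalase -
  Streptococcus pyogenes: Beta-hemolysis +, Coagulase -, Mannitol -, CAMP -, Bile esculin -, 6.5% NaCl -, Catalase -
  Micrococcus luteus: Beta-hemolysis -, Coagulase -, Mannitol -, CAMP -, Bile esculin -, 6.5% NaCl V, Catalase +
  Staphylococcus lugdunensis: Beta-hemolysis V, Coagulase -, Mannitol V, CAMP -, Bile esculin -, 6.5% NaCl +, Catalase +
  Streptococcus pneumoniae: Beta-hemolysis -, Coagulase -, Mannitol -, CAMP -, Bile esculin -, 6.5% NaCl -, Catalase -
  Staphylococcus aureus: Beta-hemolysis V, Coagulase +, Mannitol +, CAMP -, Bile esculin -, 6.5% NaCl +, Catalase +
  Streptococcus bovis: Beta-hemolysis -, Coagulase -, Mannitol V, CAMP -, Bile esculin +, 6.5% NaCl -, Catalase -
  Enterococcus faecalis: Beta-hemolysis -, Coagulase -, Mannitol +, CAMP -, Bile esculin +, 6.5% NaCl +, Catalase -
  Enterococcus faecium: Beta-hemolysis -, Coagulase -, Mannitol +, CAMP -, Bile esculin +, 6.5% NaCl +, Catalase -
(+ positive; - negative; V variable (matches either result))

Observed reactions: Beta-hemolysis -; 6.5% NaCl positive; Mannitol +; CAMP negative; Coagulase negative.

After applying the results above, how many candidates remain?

4

6.5% NaCl +: excludes 5 organisms — 7 left.
Coagulase -: excludes Staphylococcus aureus — 6 left.
Beta-hemolysis -: all 6 remaining candidates are consistent.
Mannitol +: excludes Staphylococcus epidermidis, Micrococcus luteus — 4 left.
CAMP -: all 4 remaining candidates are consistent.
Still consistent: Enterococcus faecalis, Enterococcus faecium, Staphylococcus lugdunensis, Staphylococcus saprophyticus.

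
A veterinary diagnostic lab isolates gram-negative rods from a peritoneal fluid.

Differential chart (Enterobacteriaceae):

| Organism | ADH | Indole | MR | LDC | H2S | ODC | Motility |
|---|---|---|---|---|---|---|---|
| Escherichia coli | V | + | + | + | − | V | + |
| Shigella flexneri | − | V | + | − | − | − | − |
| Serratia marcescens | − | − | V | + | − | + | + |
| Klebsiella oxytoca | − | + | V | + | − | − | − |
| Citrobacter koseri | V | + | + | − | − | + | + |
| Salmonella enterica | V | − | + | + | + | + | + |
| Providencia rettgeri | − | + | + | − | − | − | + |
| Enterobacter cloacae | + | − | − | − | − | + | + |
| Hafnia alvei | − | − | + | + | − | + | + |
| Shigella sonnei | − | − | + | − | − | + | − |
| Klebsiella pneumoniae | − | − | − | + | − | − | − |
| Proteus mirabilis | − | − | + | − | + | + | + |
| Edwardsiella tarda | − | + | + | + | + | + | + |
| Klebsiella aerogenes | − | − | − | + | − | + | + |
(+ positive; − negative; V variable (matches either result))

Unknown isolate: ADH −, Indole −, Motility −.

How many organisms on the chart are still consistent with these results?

Indole −: excludes 5 organisms — 9 left.
Motility −: excludes 6 organisms — 3 left.
ADH −: all 3 remaining candidates are consistent.
Still consistent: Klebsiella pneumoniae, Shigella flexneri, Shigella sonnei.

3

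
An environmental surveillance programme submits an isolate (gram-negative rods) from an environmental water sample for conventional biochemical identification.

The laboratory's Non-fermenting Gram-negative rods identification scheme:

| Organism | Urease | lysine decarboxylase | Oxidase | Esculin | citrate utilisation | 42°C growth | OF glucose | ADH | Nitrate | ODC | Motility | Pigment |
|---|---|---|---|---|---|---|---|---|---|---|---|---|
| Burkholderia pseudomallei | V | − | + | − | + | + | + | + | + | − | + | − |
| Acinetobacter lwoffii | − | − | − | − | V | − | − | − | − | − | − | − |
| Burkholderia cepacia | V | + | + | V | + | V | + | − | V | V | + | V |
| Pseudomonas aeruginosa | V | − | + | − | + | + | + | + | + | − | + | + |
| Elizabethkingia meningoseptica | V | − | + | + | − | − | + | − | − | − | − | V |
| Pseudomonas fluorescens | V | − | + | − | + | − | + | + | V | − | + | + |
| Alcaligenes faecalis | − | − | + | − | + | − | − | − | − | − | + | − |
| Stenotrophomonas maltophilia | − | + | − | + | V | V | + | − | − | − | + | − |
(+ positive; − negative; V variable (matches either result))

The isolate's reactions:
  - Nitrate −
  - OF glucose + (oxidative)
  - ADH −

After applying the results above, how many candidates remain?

Nitrate −: excludes Burkholderia pseudomallei, Pseudomonas aeruginosa — 6 left.
ADH −: excludes Pseudomonas fluorescens — 5 left.
OF glucose +: excludes Acinetobacter lwoffii, Alcaligenes faecalis — 3 left.
Still consistent: Burkholderia cepacia, Elizabethkingia meningoseptica, Stenotrophomonas maltophilia.

3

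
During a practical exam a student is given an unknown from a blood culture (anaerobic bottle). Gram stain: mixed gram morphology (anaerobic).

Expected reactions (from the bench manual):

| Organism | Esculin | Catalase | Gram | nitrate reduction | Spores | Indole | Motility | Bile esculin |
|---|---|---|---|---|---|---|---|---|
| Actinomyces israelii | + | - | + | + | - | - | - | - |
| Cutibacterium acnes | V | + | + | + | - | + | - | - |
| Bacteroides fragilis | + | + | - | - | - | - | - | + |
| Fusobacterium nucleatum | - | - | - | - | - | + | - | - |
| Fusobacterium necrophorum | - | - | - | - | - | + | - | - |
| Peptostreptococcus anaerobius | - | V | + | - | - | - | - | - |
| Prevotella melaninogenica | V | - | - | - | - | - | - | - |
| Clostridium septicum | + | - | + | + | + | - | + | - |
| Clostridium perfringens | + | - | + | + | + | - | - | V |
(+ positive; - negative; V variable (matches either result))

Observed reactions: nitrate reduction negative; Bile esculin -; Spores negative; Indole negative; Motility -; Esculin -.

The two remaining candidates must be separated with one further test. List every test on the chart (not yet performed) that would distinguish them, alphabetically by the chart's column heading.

Motility -: excludes Clostridium septicum — 8 left.
Spores -: excludes Clostridium perfringens — 7 left.
nitrate reduction -: excludes Actinomyces israelii, Cutibacterium acnes — 5 left.
Bile esculin -: excludes Bacteroides fragilis — 4 left.
Esculin -: all 4 remaining candidates are consistent.
Indole -: excludes Fusobacterium nucleatum, Fusobacterium necrophorum — 2 left.
Two candidates remain: Peptostreptococcus anaerobius and Prevotella melaninogenica.
  Catalase: V vs - — variable for at least one, does not separate.
  Gram: Peptostreptococcus anaerobius +, Prevotella melaninogenica - — discriminates.

Gram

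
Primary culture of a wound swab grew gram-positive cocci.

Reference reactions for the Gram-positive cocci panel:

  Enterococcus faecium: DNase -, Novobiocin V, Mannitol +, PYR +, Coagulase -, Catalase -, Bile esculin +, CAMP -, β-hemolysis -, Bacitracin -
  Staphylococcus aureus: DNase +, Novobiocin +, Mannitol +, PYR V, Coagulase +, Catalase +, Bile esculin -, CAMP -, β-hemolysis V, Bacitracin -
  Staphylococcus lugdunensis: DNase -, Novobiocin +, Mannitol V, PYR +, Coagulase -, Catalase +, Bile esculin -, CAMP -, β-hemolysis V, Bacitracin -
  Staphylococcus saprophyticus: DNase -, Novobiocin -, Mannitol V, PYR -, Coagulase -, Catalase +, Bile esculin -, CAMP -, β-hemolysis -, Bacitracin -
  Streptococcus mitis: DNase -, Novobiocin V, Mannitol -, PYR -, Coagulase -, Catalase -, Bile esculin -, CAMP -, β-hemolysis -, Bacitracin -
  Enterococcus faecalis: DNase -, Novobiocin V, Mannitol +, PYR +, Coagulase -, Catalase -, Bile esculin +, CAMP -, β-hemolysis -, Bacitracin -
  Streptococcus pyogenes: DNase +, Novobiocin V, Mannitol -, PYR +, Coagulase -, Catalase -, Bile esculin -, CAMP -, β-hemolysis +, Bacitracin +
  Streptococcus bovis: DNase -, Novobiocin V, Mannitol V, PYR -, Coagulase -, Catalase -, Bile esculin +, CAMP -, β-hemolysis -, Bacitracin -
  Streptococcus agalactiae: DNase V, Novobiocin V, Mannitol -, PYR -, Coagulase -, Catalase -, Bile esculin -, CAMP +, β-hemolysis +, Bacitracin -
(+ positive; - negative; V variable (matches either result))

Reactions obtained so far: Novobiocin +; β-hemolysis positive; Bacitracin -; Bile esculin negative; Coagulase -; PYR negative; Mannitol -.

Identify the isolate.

Streptococcus agalactiae

Bacitracin -: excludes Streptococcus pyogenes — 8 left.
Mannitol -: excludes Enterococcus faecium, Staphylococcus aureus, Enterococcus faecalis — 5 left.
β-hemolysis +: excludes Staphylococcus saprophyticus, Streptococcus mitis, Streptococcus bovis — 2 left.
PYR -: excludes Staphylococcus lugdunensis — 1 left.
Novobiocin +: the one remaining candidate is consistent.
Coagulase -: the one remaining candidate is consistent.
Bile esculin -: the one remaining candidate is consistent.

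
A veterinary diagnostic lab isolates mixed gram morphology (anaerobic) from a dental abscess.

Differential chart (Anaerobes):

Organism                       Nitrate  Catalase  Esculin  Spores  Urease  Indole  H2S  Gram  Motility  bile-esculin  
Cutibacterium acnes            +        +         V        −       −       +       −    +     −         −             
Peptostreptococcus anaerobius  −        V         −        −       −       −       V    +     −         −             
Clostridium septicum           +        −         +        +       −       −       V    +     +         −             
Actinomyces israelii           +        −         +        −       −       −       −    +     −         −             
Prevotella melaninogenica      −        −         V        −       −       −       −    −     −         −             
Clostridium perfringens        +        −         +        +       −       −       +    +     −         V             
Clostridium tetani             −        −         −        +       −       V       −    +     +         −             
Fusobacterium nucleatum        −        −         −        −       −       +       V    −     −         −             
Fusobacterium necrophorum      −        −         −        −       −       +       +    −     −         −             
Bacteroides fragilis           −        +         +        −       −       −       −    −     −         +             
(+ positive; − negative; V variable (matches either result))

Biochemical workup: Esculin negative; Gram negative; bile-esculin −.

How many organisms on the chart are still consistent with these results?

3

Esculin −: excludes Clostridium septicum, Actinomyces israelii, Clostridium perfringens, Bacteroides fragilis — 6 left.
bile-esculin −: all 6 remaining candidates are consistent.
Gram −: excludes Cutibacterium acnes, Peptostreptococcus anaerobius, Clostridium tetani — 3 left.
Still consistent: Fusobacterium necrophorum, Fusobacterium nucleatum, Prevotella melaninogenica.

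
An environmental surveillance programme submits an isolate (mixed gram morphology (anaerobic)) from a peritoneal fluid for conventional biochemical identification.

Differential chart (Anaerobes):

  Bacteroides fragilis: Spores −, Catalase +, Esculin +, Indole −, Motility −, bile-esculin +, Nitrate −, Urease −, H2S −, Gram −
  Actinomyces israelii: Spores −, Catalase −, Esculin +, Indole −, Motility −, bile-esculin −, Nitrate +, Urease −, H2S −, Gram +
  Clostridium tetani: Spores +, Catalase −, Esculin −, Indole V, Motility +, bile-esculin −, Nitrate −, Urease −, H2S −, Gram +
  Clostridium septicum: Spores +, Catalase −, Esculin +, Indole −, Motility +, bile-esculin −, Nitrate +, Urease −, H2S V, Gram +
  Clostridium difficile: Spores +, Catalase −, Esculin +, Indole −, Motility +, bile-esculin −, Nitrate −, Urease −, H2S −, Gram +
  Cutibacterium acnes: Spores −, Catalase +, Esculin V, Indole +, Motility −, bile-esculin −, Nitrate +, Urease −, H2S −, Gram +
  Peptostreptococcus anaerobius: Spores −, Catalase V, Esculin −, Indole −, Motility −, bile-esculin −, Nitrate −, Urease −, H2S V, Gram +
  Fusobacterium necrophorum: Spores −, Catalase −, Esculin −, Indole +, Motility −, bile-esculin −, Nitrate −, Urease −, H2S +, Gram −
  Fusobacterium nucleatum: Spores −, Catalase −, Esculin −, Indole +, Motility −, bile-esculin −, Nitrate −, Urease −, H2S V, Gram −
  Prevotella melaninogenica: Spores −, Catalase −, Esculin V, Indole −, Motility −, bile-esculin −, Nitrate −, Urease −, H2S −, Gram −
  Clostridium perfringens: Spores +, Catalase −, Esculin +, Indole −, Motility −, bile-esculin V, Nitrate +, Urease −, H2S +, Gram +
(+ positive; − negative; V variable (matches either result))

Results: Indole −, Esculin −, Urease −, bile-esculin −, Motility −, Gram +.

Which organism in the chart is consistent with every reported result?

Peptostreptococcus anaerobius

Gram +: excludes Bacteroides fragilis, Fusobacterium necrophorum, Fusobacterium nucleatum, Prevotella melaninogenica — 7 left.
Urease −: all 7 remaining candidates are consistent.
Indole −: excludes Cutibacterium acnes — 6 left.
Motility −: excludes Clostridium tetani, Clostridium septicum, Clostridium difficile — 3 left.
Esculin −: excludes Actinomyces israelii, Clostridium perfringens — 1 left.
bile-esculin −: the one remaining candidate is consistent.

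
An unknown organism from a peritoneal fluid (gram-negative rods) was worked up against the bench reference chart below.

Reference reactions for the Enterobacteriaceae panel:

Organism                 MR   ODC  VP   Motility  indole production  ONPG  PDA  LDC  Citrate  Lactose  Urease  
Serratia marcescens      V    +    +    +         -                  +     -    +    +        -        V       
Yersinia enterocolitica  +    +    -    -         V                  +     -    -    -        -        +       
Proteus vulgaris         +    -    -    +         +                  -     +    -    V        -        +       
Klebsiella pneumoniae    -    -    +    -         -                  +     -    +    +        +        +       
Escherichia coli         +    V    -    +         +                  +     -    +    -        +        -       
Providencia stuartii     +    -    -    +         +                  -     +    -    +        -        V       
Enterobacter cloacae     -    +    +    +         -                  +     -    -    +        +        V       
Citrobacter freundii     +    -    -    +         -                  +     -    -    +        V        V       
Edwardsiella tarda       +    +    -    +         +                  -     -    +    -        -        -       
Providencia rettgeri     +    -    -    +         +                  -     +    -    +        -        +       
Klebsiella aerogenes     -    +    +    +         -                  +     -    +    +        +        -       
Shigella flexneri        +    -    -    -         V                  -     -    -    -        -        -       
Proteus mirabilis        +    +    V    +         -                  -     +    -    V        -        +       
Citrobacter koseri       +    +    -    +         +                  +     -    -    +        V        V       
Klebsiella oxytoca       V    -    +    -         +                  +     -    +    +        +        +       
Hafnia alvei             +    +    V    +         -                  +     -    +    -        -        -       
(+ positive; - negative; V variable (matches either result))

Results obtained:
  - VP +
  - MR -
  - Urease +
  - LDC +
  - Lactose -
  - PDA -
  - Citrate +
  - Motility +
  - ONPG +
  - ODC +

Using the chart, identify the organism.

Serratia marcescens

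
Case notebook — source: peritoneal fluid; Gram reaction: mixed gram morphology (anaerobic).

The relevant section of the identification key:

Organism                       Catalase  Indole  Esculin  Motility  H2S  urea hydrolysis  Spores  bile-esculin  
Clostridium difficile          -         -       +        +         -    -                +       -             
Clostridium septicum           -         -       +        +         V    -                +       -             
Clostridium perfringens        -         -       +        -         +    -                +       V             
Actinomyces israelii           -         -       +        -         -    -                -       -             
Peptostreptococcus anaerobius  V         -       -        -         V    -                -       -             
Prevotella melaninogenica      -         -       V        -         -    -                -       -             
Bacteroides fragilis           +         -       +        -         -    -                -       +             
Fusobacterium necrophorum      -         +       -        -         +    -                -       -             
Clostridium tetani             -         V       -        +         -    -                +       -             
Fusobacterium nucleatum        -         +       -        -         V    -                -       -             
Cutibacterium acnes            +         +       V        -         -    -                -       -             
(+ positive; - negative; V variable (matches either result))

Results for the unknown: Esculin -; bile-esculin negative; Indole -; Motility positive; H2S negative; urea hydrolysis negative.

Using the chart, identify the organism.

Clostridium tetani

Indole -: excludes Fusobacterium necrophorum, Fusobacterium nucleatum, Cutibacterium acnes — 8 left.
Esculin -: excludes 5 organisms — 3 left.
bile-esculin -: all 3 remaining candidates are consistent.
H2S -: all 3 remaining candidates are consistent.
Motility +: excludes Peptostreptococcus anaerobius, Prevotella melaninogenica — 1 left.
urea hydrolysis -: the one remaining candidate is consistent.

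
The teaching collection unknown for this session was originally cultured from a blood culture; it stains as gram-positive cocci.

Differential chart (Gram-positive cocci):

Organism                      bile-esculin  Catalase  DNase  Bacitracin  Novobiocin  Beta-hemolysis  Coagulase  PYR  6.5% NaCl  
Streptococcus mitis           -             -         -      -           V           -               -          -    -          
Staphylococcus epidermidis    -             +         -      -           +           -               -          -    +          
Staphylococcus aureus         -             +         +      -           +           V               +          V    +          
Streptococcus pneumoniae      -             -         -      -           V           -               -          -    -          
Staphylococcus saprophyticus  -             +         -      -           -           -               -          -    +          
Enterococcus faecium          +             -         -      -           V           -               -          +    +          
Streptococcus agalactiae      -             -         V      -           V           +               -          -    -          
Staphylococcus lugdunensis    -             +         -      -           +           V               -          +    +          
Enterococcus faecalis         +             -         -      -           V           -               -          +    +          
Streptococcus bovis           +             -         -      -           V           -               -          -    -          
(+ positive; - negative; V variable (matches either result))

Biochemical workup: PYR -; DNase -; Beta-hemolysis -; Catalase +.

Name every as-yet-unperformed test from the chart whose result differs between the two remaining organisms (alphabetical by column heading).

Novobiocin

Beta-hemolysis -: excludes Streptococcus agalactiae — 9 left.
PYR -: excludes Enterococcus faecium, Staphylococcus lugdunensis, Enterococcus faecalis — 6 left.
Catalase +: excludes Streptococcus mitis, Streptococcus pneumoniae, Streptococcus bovis — 3 left.
DNase -: excludes Staphylococcus aureus — 2 left.
Two candidates remain: Staphylococcus epidermidis and Staphylococcus saprophyticus.
  bile-esculin: - vs - — same for both, does not separate.
  Bacitracin: - vs - — same for both, does not separate.
  Novobiocin: Staphylococcus epidermidis +, Staphylococcus saprophyticus - — discriminates.
  Coagulase: - vs - — same for both, does not separate.
  6.5% NaCl: + vs + — same for both, does not separate.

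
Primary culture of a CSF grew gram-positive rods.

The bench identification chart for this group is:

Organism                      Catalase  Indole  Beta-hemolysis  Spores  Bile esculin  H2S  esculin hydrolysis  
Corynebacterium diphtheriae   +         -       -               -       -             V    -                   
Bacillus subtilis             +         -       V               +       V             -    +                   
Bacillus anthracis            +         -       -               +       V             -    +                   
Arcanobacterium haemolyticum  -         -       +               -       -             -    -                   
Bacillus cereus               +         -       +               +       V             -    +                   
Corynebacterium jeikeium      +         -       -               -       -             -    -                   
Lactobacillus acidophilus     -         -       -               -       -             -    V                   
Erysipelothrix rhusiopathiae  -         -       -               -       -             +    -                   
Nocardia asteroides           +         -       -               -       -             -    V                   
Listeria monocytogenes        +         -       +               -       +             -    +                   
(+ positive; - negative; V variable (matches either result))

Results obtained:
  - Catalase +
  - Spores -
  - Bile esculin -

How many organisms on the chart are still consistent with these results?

Bile esculin -: excludes Listeria monocytogenes — 9 left.
Catalase +: excludes Arcanobacterium haemolyticum, Lactobacillus acidophilus, Erysipelothrix rhusiopathiae — 6 left.
Spores -: excludes Bacillus subtilis, Bacillus anthracis, Bacillus cereus — 3 left.
Still consistent: Corynebacterium diphtheriae, Corynebacterium jeikeium, Nocardia asteroides.

3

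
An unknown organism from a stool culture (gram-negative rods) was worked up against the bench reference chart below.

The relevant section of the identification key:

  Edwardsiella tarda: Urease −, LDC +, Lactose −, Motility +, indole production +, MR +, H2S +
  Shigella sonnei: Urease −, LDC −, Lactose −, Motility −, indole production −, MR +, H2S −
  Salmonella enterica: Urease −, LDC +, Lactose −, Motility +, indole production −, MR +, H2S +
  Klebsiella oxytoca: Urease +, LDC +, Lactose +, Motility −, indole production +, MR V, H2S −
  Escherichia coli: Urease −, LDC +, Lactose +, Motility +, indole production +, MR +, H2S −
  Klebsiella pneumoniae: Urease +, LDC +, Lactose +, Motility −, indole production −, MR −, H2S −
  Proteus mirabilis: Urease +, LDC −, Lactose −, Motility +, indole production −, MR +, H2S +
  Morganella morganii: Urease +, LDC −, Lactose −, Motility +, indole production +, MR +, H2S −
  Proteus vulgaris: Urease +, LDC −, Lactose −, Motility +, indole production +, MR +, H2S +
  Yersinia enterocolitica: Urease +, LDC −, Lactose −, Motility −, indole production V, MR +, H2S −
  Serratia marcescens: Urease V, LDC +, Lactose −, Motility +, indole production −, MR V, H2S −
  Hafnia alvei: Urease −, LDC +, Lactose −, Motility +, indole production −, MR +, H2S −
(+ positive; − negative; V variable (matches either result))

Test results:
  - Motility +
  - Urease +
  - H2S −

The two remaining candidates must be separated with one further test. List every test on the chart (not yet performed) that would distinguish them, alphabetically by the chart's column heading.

Urease +: excludes 5 organisms — 7 left.
Motility +: excludes Klebsiella oxytoca, Klebsiella pneumoniae, Yersinia enterocolitica — 4 left.
H2S −: excludes Proteus mirabilis, Proteus vulgaris — 2 left.
Two candidates remain: Morganella morganii and Serratia marcescens.
  LDC: Morganella morganii −, Serratia marcescens + — discriminates.
  Lactose: − vs − — same for both, does not separate.
  indole production: Morganella morganii +, Serratia marcescens − — discriminates.
  MR: + vs V — variable for at least one, does not separate.

indole production, LDC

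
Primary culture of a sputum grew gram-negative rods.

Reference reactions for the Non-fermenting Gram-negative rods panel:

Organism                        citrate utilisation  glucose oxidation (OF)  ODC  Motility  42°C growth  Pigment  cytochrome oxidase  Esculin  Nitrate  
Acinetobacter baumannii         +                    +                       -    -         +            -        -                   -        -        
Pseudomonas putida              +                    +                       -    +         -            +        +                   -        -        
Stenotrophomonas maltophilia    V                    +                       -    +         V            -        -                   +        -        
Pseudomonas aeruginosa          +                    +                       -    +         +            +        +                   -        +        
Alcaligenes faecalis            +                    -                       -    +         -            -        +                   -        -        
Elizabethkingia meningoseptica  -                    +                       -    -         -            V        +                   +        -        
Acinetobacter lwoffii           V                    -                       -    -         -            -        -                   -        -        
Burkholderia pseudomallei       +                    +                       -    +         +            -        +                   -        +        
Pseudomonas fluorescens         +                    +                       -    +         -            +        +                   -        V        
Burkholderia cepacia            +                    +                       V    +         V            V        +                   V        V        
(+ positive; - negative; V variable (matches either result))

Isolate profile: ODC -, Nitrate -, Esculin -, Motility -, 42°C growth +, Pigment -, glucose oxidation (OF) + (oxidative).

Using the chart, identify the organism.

Acinetobacter baumannii

Nitrate -: excludes Pseudomonas aeruginosa, Burkholderia pseudomallei — 8 left.
Motility -: excludes 5 organisms — 3 left.
glucose oxidation (OF) +: excludes Acinetobacter lwoffii — 2 left.
ODC -: all 2 remaining candidates are consistent.
Esculin -: excludes Elizabethkingia meningoseptica — 1 left.
Pigment -: the one remaining candidate is consistent.
42°C growth +: the one remaining candidate is consistent.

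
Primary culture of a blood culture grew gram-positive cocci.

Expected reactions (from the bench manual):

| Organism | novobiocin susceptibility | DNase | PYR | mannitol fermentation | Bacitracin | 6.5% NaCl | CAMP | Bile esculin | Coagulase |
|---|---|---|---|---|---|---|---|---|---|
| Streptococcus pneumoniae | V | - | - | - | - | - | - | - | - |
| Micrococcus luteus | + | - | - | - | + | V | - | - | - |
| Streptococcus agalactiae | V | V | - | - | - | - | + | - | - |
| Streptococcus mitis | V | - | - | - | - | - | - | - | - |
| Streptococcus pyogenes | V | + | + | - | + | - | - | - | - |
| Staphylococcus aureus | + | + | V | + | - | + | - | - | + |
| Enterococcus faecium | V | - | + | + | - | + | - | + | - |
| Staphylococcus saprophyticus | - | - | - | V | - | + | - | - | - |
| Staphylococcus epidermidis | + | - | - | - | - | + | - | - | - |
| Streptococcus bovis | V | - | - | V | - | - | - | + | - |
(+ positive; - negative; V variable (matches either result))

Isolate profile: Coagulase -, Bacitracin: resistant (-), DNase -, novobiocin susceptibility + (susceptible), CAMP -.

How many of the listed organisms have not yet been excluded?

Coagulase -: excludes Staphylococcus aureus — 9 left.
DNase -: excludes Streptococcus pyogenes — 8 left.
novobiocin susceptibility +: excludes Staphylococcus saprophyticus — 7 left.
Bacitracin -: excludes Micrococcus luteus — 6 left.
CAMP -: excludes Streptococcus agalactiae — 5 left.
Still consistent: Enterococcus faecium, Staphylococcus epidermidis, Streptococcus bovis, Streptococcus mitis, Streptococcus pneumoniae.

5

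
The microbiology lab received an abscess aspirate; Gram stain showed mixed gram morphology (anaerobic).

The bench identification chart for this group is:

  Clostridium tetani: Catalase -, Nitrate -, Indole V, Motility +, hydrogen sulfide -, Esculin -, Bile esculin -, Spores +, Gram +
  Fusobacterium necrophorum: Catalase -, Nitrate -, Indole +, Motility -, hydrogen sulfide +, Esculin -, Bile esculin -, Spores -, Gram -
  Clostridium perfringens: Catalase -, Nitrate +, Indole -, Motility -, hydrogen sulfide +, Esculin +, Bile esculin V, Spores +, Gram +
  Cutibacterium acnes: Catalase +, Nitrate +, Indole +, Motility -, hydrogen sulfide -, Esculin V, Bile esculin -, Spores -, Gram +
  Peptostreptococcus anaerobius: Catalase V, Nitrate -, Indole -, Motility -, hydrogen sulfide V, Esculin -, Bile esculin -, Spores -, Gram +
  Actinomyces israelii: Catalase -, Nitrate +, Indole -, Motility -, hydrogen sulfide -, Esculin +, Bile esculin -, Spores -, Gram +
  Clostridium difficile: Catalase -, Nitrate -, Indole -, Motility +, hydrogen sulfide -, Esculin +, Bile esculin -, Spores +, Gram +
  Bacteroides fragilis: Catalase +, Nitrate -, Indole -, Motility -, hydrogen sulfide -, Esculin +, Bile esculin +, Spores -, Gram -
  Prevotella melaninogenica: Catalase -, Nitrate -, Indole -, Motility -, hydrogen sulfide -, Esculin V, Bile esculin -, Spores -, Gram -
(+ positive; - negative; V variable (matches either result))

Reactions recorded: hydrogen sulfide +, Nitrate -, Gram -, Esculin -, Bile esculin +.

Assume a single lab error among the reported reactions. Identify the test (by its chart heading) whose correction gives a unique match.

As reported, no row in the chart matches all 5 reactions.
Reversing Gram → still no organism matches.
Reversing Esculin → still no organism matches.
Reversing hydrogen sulfide → still no organism matches.
Reversing Bile esculin (to -) → unique match: Fusobacterium necrophorum.
Reversing Nitrate → still no organism matches.

Bile esculin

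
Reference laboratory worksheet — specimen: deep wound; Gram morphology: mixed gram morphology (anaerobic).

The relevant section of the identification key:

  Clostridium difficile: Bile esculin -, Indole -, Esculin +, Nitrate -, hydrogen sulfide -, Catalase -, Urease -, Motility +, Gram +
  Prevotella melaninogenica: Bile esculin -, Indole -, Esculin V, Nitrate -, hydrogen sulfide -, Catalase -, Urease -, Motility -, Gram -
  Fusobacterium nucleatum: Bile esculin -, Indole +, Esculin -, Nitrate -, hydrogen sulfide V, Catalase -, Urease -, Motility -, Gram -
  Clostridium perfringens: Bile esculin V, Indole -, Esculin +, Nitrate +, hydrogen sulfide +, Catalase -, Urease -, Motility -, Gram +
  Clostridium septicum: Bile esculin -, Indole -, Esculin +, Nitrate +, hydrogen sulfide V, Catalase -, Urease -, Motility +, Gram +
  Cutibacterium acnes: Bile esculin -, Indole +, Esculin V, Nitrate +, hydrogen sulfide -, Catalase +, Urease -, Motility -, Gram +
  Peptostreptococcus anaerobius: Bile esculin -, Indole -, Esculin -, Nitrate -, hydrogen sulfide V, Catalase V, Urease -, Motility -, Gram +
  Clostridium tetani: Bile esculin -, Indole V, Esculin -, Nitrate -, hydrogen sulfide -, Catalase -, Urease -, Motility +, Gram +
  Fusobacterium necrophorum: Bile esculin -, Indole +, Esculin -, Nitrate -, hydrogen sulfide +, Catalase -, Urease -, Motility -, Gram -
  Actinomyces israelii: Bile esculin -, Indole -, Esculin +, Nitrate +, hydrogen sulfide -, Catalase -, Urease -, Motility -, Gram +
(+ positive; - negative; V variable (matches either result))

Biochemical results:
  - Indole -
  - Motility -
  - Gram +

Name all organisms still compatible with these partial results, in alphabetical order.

Actinomyces israelii, Clostridium perfringens, Peptostreptococcus anaerobius

Gram +: excludes Prevotella melaninogenica, Fusobacterium nucleatum, Fusobacterium necrophorum — 7 left.
Motility -: excludes Clostridium difficile, Clostridium septicum, Clostridium tetani — 4 left.
Indole -: excludes Cutibacterium acnes — 3 left.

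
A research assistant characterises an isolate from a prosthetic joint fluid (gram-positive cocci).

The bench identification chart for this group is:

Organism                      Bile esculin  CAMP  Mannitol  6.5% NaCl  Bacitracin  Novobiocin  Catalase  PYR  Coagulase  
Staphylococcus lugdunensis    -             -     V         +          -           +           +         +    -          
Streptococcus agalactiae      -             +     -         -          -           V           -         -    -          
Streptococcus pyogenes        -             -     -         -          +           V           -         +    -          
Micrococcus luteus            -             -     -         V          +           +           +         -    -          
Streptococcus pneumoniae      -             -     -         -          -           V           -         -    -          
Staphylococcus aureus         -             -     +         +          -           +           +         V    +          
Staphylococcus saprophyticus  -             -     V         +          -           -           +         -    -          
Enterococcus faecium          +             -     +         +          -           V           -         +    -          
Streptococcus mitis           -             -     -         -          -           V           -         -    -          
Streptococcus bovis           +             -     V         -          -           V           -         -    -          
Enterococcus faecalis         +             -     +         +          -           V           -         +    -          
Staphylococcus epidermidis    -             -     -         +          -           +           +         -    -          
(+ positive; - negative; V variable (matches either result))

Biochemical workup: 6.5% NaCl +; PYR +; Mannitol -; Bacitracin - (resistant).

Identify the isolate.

Staphylococcus lugdunensis

6.5% NaCl +: excludes 5 organisms — 7 left.
Bacitracin -: excludes Micrococcus luteus — 6 left.
PYR +: excludes Staphylococcus saprophyticus, Staphylococcus epidermidis — 4 left.
Mannitol -: excludes Staphylococcus aureus, Enterococcus faecium, Enterococcus faecalis — 1 left.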